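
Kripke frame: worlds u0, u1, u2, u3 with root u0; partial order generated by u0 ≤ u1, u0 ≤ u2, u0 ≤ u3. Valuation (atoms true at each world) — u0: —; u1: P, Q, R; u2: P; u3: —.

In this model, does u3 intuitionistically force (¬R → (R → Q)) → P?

No

u3 ⊮ (¬R → (R → Q)) → P: already at u3 itself, u3 ⊩ ¬R → (R → Q) but u3 ⊮ P.
u3 lacks atom P, so u3 ⊮ P.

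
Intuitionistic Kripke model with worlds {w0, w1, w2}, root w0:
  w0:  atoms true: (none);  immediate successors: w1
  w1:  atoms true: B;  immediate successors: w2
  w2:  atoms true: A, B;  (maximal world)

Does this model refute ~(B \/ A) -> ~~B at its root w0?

No

w0 ||- ~(B \/ A) -> ~~B vacuously: no world accessible from w0 forces the antecedent ~(B \/ A).
So the root w0 forces ~(B \/ A) -> ~~B; the model is not a countermodel.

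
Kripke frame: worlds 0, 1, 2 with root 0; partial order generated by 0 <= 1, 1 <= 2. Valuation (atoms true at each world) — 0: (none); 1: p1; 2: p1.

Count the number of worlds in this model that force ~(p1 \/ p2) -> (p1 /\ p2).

0: forces it.
1: forces it.
2: forces it.
Worlds forcing the formula: {0, 1, 2}.

3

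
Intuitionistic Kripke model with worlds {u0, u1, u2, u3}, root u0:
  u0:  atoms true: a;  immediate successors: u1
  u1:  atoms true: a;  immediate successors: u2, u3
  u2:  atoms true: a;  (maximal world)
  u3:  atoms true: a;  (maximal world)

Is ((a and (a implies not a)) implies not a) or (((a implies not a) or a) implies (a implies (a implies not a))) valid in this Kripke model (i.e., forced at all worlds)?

Yes

u0 forces ((a and (a implies not a)) implies not a) or (((a implies not a) or a) implies (a implies (a implies not a))) via the disjunct (a and (a implies not a)) implies not a.
Since the root u0 forces ((a and (a implies not a)) implies not a) or (((a implies not a) or a) implies (a implies (a implies not a))) and forcing is persistent (monotone upward), every world forces it.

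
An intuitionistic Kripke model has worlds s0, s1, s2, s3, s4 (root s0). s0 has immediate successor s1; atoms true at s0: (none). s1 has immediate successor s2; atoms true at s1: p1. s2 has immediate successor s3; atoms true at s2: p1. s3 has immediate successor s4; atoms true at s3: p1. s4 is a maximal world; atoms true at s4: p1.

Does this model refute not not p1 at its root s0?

No

s0 forces not not p1: no world accessible from s0 forces not p1.
So the root s0 forces not not p1; the model is not a countermodel.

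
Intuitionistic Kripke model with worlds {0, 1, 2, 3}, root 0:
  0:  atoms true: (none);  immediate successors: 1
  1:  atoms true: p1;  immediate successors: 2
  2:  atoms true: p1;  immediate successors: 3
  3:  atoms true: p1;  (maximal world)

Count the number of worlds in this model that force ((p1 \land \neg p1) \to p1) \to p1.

0: does not force it — 0 \nVdash ((p1 \land \neg p1) \to p1) \to p1: already at 0 itself, 0 \Vdash (p1 \land \neg p1) \to p1 but 0 \nVdash p1.
1: forces it.
2: forces it.
3: forces it.
Worlds forcing the formula: {1, 2, 3}.

3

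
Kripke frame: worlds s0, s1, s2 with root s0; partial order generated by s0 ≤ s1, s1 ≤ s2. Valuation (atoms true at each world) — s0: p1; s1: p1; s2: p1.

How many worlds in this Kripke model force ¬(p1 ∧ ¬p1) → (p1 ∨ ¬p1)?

3

s0: forces it.
s1: forces it.
s2: forces it.
Worlds forcing the formula: {s0, s1, s2}.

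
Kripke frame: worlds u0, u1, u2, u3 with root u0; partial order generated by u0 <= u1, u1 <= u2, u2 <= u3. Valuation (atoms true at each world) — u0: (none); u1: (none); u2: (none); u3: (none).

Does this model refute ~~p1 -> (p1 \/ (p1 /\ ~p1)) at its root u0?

u0 ||- ~~p1 -> (p1 \/ (p1 /\ ~p1)) vacuously: no world accessible from u0 forces the antecedent ~~p1.
So the root u0 forces ~~p1 -> (p1 \/ (p1 /\ ~p1)); the model is not a countermodel.

No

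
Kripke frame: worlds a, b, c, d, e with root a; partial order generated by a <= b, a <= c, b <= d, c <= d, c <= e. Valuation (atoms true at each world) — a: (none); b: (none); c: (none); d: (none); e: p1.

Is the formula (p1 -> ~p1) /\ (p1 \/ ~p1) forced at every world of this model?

No

Not every world: a ||-/- (p1 -> ~p1) /\ (p1 \/ ~p1).
a ||-/- (p1 -> ~p1) /\ (p1 \/ ~p1) since a fails p1 -> ~p1.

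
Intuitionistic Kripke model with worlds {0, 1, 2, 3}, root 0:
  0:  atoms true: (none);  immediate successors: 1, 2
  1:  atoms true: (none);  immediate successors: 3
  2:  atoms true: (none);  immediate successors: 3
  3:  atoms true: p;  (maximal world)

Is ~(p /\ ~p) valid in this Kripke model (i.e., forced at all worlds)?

Yes

0 ||- ~(p /\ ~p): no world accessible from 0 forces p /\ ~p.
Since the root 0 forces ~(p /\ ~p) and forcing is persistent (monotone upward), every world forces it.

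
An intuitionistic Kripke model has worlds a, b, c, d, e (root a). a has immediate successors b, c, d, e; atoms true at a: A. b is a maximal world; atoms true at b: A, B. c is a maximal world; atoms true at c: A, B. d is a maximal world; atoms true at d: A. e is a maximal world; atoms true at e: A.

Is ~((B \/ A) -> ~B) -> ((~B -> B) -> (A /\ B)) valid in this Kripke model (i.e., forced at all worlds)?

a ||- ~((B \/ A) -> ~B) -> ((~B -> B) -> (A /\ B)): every world accessible from a that forces ~((B \/ A) -> ~B) (namely b, c) also forces (~B -> B) -> (A /\ B).
Since the root a forces ~((B \/ A) -> ~B) -> ((~B -> B) -> (A /\ B)) and forcing is persistent (monotone upward), every world forces it.

Yes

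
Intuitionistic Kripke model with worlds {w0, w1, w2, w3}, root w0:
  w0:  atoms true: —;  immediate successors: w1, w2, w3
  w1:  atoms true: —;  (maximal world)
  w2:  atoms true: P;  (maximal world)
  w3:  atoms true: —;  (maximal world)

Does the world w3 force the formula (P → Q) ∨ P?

w3 ⊩ (P → Q) ∨ P via the disjunct P → Q.

Yes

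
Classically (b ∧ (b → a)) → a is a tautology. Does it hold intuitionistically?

This is modus ponens in implicational form, which is intuitionistically derivable.
If a world forces b and b → a, then applying the implication at that world (which is accessible from itself) gives a.

Yes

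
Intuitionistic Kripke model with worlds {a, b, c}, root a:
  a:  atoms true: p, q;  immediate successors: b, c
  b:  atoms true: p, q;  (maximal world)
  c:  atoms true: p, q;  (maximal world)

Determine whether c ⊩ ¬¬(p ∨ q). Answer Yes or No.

Yes

c ⊩ ¬¬(p ∨ q): no world accessible from c forces ¬(p ∨ q).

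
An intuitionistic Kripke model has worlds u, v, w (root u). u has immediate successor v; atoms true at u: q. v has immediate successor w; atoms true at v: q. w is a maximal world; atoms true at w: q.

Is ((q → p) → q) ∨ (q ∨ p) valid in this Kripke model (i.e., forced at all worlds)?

u ⊩ ((q → p) → q) ∨ (q ∨ p) via the disjunct (q → p) → q.
Since the root u forces ((q → p) → q) ∨ (q ∨ p) and forcing is persistent (monotone upward), every world forces it.

Yes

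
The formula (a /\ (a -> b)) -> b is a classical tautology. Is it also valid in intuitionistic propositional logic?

Yes

This is modus ponens in implicational form, which is intuitionistically derivable.
If a world forces a and a -> b, then applying the implication at that world (which is accessible from itself) gives b.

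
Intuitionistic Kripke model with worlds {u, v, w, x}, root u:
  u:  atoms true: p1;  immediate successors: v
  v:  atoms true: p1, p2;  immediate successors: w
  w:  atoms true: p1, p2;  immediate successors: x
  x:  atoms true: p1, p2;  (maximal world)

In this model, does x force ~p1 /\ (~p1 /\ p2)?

No

x ||-/- ~p1 /\ (~p1 /\ p2) since x fails ~p1.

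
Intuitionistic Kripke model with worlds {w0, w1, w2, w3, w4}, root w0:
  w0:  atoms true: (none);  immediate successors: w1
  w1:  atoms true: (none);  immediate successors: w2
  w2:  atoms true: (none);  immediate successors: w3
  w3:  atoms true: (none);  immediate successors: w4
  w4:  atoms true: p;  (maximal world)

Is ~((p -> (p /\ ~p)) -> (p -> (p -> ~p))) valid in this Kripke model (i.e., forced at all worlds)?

Not every world: w0 ||-/- ~((p -> (p /\ ~p)) -> (p -> (p -> ~p))).
w0 ||-/- ~((p -> (p /\ ~p)) -> (p -> (p -> ~p))) since w0 is accessible from w0 and w0 ||- (p -> (p /\ ~p)) -> (p -> (p -> ~p)).
w0 ||- (p -> (p /\ ~p)) -> (p -> (p -> ~p)) vacuously: no world accessible from w0 forces the antecedent p -> (p /\ ~p).

No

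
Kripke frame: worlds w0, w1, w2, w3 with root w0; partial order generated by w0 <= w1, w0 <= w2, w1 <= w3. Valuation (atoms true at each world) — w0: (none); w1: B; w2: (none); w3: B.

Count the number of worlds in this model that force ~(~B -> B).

1

w0: does not force it — w0 ||-/- ~(~B -> B) since w1 is accessible from w0 and w1 ||- ~B -> B.
w1: does not force it.
w2: forces it.
w3: does not force it.
Worlds forcing the formula: {w2}.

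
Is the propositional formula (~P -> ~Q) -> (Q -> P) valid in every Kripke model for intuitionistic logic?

No

This is the converse of contraposition, which is not intuitionistically valid.
A Kripke countermodel: worlds w0, w1; order generated by w0 <= w1; atoms true at each world — w0:{Q}; w1:{P,Q}.
w0 ||-/- (~P -> ~Q) -> (Q -> P): already at w0 itself, w0 ||- ~P -> ~Q but w0 ||-/- Q -> P.
w0 ||-/- Q -> P: already at w0 itself, w0 ||- Q but w0 ||-/- P.
w0 lacks atom P, so w0 ||-/- P.
So the root w0 does not force the formula.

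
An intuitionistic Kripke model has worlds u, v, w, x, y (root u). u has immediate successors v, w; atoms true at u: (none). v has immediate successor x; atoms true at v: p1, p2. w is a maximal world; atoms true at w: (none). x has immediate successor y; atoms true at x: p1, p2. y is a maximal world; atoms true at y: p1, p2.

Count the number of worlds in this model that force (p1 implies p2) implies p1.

3

u: does not force it — u does not force (p1 implies p2) implies p1: already at u itself, u forces p1 implies p2 but u does not force p1.
v: forces it.
w: does not force it.
x: forces it.
y: forces it.
Worlds forcing the formula: {v, x, y}.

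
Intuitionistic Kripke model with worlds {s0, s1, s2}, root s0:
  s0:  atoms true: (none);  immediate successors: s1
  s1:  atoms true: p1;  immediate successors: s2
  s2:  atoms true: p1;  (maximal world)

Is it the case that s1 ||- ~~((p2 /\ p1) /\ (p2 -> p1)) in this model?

s1 ||-/- ~~((p2 /\ p1) /\ (p2 -> p1)) since s1 is accessible from s1 and s1 ||- ~((p2 /\ p1) /\ (p2 -> p1)).
s1 ||- ~((p2 /\ p1) /\ (p2 -> p1)): no world accessible from s1 forces (p2 /\ p1) /\ (p2 -> p1).

No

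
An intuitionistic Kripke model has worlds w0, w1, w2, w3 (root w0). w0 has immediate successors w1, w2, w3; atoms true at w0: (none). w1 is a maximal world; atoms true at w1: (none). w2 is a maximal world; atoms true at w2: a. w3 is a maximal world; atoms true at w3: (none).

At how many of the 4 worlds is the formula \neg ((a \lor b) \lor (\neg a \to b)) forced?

2

w0: does not force it — w0 \nVdash \neg ((a \lor b) \lor (\neg a \to b)) since w2 is accessible from w0 and w2 \Vdash (a \lor b) \lor (\neg a \to b).
w1: forces it.
w2: does not force it — w2 \nVdash \neg ((a \lor b) \lor (\neg a \to b)) since w2 is accessible from w2 and w2 \Vdash (a \lor b) \lor (\neg a \to b).
w3: forces it.
Worlds forcing the formula: {w1, w3}.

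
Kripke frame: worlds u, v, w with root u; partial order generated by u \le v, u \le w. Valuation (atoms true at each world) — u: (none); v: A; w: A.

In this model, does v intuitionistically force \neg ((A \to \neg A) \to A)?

No

v \nVdash \neg ((A \to \neg A) \to A) since v is accessible from v and v \Vdash (A \to \neg A) \to A.
v \Vdash (A \to \neg A) \to A vacuously: no world accessible from v forces the antecedent A \to \neg A.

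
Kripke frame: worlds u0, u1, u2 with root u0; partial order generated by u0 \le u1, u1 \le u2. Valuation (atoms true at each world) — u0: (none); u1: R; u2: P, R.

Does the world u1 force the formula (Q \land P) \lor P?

No

u1 \nVdash (Q \land P) \lor P: neither disjunct is forced at u1.
u1 \nVdash Q \land P since u1 fails Q.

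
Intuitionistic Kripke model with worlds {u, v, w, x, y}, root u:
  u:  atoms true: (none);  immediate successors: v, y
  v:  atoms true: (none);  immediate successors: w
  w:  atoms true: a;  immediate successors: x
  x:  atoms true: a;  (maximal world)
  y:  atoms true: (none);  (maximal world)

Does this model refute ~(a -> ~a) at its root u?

Yes

u ||-/- ~(a -> ~a) since y is accessible from u and y ||- a -> ~a.
y ||- a -> ~a vacuously: no world accessible from y forces the antecedent a.
So the root u does not force ~(a -> ~a); the model is a countermodel.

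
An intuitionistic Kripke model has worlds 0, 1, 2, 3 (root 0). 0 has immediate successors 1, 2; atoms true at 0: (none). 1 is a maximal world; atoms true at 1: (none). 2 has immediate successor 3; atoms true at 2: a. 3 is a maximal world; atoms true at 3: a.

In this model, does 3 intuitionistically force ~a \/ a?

3 ||- ~a \/ a via the disjunct a.

Yes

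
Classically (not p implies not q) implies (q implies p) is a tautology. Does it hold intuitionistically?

This is the converse of contraposition, which is not intuitionistically valid.
A Kripke countermodel: worlds 0, 1; order generated by 0 <= 1; atoms true at each world — 0:{q}; 1:{p,q}.
0 does not force (not p implies not q) implies (q implies p): already at 0 itself, 0 forces not p implies not q but 0 does not force q implies p.
0 does not force q implies p: already at 0 itself, 0 forces q but 0 does not force p.
0 lacks atom p, so 0 does not force p.
So the root 0 does not force the formula.

No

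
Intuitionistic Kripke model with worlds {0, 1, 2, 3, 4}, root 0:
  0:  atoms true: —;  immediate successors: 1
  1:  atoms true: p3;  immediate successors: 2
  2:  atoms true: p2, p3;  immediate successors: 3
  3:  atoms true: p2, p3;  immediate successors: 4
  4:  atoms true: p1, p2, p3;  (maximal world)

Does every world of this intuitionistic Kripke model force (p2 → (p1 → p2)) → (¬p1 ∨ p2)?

Not every world: 0 ⊮ (p2 → (p1 → p2)) → (¬p1 ∨ p2).
0 ⊮ (p2 → (p1 → p2)) → (¬p1 ∨ p2): already at 0 itself, 0 ⊩ p2 → (p1 → p2) but 0 ⊮ ¬p1 ∨ p2.
0 ⊮ ¬p1 ∨ p2: neither disjunct is forced at 0.

No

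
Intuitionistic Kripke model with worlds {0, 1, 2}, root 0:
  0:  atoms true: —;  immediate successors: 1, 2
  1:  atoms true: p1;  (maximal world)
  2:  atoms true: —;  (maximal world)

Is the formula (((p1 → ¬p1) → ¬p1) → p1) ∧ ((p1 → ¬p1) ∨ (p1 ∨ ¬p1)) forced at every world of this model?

No

Not every world: 0 ⊮ (((p1 → ¬p1) → ¬p1) → p1) ∧ ((p1 → ¬p1) ∨ (p1 ∨ ¬p1)).
0 ⊮ (((p1 → ¬p1) → ¬p1) → p1) ∧ ((p1 → ¬p1) ∨ (p1 ∨ ¬p1)) since 0 fails ((p1 → ¬p1) → ¬p1) → p1.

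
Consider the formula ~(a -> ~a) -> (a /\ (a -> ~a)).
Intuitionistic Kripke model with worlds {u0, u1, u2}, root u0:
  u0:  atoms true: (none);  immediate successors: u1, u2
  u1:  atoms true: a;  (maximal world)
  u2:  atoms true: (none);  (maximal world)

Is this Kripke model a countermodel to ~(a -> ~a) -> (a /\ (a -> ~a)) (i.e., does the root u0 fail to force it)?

Yes

u0 ||-/- ~(a -> ~a) -> (a /\ (a -> ~a)): at the accessible world u1, u1 ||- ~(a -> ~a) but u1 ||-/- a /\ (a -> ~a).
u1 ||-/- a /\ (a -> ~a) since u1 fails a -> ~a.
So the root u0 does not force ~(a -> ~a) -> (a /\ (a -> ~a)); the model is a countermodel.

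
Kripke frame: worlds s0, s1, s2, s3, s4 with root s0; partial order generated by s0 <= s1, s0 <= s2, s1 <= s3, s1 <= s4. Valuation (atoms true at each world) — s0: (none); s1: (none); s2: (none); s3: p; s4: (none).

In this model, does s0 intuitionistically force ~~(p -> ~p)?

s0 ||-/- ~~(p -> ~p) since s3 is accessible from s0 and s3 ||- ~(p -> ~p).
s3 ||- ~(p -> ~p): no world accessible from s3 forces p -> ~p.

No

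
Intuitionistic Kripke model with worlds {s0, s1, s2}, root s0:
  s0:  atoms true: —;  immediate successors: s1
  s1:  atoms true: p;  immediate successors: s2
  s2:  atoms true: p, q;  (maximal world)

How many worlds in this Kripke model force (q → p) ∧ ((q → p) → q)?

1

s0: does not force it — s0 ⊮ (q → p) ∧ ((q → p) → q) since s0 fails (q → p) → q.
s1: does not force it.
s2: forces it.
Worlds forcing the formula: {s2}.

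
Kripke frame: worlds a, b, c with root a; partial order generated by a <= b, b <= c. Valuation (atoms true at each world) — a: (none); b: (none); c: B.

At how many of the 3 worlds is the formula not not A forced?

0

a: does not force it — a does not force not not A since a is accessible from a and a forces not A.
b: does not force it — b does not force not not A since b is accessible from b and b forces not A.
c: does not force it.
Worlds forcing the formula: { }.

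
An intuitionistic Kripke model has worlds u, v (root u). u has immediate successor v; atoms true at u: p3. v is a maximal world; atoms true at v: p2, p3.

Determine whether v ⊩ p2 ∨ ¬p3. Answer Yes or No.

v ⊩ p2 ∨ ¬p3 via the disjunct p2.

Yes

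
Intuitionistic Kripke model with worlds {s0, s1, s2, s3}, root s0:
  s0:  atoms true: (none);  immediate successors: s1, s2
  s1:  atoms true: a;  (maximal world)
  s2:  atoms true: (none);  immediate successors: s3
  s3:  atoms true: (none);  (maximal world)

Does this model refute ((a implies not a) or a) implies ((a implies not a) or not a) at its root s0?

Yes

s0 does not force ((a implies not a) or a) implies ((a implies not a) or not a): at the accessible world s1, s1 forces (a implies not a) or a but s1 does not force (a implies not a) or not a.
s1 does not force (a implies not a) or not a: neither disjunct is forced at s1.
s1 does not force a implies not a: already at s1 itself, s1 forces a but s1 does not force not a.
So the root s0 does not force ((a implies not a) or a) implies ((a implies not a) or not a); the model is a countermodel.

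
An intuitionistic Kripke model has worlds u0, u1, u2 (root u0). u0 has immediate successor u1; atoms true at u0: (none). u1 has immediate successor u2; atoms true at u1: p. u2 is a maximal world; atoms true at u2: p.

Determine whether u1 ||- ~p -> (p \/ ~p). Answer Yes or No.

Yes

u1 ||- ~p -> (p \/ ~p) vacuously: no world accessible from u1 forces the antecedent ~p.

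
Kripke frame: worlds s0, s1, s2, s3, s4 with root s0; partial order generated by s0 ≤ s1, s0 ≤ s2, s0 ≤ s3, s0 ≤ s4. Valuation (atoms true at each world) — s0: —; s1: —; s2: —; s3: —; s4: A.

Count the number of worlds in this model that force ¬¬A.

1

s0: does not force it — s0 ⊮ ¬¬A since s1 is accessible from s0 and s1 ⊩ ¬A.
s1: does not force it — s1 ⊮ ¬¬A since s1 is accessible from s1 and s1 ⊩ ¬A.
s2: does not force it.
s3: does not force it.
s4: forces it.
Worlds forcing the formula: {s4}.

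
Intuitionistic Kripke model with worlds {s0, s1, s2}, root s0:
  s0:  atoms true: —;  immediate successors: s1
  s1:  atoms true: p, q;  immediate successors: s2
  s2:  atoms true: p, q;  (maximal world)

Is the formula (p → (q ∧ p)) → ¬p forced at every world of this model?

No

Not every world: s0 ⊮ (p → (q ∧ p)) → ¬p.
s0 ⊮ (p → (q ∧ p)) → ¬p: already at s0 itself, s0 ⊩ p → (q ∧ p) but s0 ⊮ ¬p.
s0 ⊮ ¬p since s1 is accessible from s0 and s1 ⊩ p.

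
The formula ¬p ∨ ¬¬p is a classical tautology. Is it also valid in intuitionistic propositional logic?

This is the weak law of excluded middle, which is not intuitionistically valid.
A Kripke countermodel: worlds s0, s1, s2; order generated by s0 ≤ s1, s0 ≤ s2; atoms true at each world — s0:{}; s1:{p}; s2:{}.
s0 ⊮ ¬p ∨ ¬¬p: neither disjunct is forced at s0.
s0 ⊮ ¬p since s1 is accessible from s0 and s1 ⊩ p.
So the root s0 does not force the formula.

No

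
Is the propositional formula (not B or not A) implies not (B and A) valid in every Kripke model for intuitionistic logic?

This is a constructively valid De Morgan direction (disjunction of negations to negated conjunction), which is intuitionistically derivable.
If not B holds at a world then no accessible world forces B, hence none forces B and A; likewise for not A.

Yes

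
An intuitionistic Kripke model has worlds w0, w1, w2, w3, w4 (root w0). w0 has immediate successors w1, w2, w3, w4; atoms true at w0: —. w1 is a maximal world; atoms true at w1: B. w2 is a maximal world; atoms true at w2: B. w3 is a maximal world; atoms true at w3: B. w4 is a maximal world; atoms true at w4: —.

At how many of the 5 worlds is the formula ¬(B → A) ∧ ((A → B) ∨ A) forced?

w0: does not force it — w0 ⊮ ¬(B → A) ∧ ((A → B) ∨ A) since w0 fails ¬(B → A).
w1: forces it.
w2: forces it.
w3: forces it.
w4: does not force it.
Worlds forcing the formula: {w1, w2, w3}.

3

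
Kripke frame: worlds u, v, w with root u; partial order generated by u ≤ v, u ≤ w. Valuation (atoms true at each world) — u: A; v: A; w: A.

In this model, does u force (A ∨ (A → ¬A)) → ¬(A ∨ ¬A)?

No

u ⊮ (A ∨ (A → ¬A)) → ¬(A ∨ ¬A): already at u itself, u ⊩ A ∨ (A → ¬A) but u ⊮ ¬(A ∨ ¬A).
u ⊮ ¬(A ∨ ¬A) since u is accessible from u and u ⊩ A ∨ ¬A.
u ⊩ A ∨ ¬A via the disjunct A.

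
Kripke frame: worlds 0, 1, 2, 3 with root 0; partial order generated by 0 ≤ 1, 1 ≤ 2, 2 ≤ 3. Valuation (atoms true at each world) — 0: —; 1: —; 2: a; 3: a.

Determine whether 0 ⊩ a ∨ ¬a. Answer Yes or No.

No

0 ⊮ a ∨ ¬a: neither disjunct is forced at 0.
0 lacks atom a, so 0 ⊮ a.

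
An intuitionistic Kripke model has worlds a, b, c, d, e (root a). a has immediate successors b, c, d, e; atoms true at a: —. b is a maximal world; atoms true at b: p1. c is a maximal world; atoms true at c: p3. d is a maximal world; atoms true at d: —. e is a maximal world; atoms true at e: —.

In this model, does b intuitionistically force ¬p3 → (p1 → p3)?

b ⊮ ¬p3 → (p1 → p3): already at b itself, b ⊩ ¬p3 but b ⊮ p1 → p3.
b ⊮ p1 → p3: already at b itself, b ⊩ p1 but b ⊮ p3.
b lacks atom p3, so b ⊮ p3.

No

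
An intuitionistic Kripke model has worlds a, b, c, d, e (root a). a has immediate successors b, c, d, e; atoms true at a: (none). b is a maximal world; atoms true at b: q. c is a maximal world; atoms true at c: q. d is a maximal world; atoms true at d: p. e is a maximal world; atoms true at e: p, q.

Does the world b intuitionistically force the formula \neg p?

b \Vdash \neg p: no world accessible from b forces p.

Yes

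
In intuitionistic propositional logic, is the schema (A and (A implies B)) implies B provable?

Yes

This is modus ponens in implicational form, which is intuitionistically derivable.
If a world forces A and A implies B, then applying the implication at that world (which is accessible from itself) gives B.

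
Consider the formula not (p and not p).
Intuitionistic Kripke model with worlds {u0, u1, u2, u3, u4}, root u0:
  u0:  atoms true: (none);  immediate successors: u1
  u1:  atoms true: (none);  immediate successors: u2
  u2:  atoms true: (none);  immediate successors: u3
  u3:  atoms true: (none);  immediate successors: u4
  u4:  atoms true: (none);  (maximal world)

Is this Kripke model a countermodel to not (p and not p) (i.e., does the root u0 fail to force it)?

No

u0 forces not (p and not p): no world accessible from u0 forces p and not p.
So the root u0 forces not (p and not p); the model is not a countermodel.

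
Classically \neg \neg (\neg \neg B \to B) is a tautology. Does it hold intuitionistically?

Yes

This is the double negation of double-negation elimination, which is intuitionistically derivable.
By Glivenko's theorem the double negation of any classical propositional tautology is intuitionistically provable; \neg \neg B \to B is classically a tautology.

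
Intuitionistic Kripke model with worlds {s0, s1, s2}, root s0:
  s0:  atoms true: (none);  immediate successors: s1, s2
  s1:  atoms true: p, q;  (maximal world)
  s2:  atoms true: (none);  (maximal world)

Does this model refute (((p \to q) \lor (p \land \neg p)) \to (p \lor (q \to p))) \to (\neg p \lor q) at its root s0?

Yes

s0 \nVdash (((p \to q) \lor (p \land \neg p)) \to (p \lor (q \to p))) \to (\neg p \lor q): already at s0 itself, s0 \Vdash ((p \to q) \lor (p \land \neg p)) \to (p \lor (q \to p)) but s0 \nVdash \neg p \lor q.
s0 \nVdash \neg p \lor q: neither disjunct is forced at s0.
s0 \nVdash \neg p since s1 is accessible from s0 and s1 \Vdash p.
So the root s0 does not force (((p \to q) \lor (p \land \neg p)) \to (p \lor (q \to p))) \to (\neg p \lor q); the model is a countermodel.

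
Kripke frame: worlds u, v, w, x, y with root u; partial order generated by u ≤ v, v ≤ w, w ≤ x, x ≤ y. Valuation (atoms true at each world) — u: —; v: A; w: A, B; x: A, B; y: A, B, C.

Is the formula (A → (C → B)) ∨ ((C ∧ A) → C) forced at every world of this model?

Yes

u ⊩ (A → (C → B)) ∨ ((C ∧ A) → C) via the disjunct A → (C → B).
Since the root u forces (A → (C → B)) ∨ ((C ∧ A) → C) and forcing is persistent (monotone upward), every world forces it.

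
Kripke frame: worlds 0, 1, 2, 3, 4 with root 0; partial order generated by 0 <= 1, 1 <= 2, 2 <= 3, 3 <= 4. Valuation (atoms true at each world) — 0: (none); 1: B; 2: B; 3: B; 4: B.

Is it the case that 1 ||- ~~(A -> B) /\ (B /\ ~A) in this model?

Yes

1 ||- ~~(A -> B) /\ (B /\ ~A) since 1 forces both conjuncts.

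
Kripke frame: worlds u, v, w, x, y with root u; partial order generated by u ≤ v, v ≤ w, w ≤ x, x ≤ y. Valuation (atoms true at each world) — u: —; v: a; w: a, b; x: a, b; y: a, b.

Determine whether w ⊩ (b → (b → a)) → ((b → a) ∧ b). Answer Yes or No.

w ⊩ (b → (b → a)) → ((b → a) ∧ b): every world accessible from w that forces b → (b → a) (namely w, x, y) also forces (b → a) ∧ b.

Yes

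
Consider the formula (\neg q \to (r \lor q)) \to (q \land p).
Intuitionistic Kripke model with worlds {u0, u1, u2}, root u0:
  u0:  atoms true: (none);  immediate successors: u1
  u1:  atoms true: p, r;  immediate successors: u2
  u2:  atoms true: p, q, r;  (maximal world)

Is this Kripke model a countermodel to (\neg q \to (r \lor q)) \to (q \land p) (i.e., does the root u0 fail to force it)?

u0 \nVdash (\neg q \to (r \lor q)) \to (q \land p): already at u0 itself, u0 \Vdash \neg q \to (r \lor q) but u0 \nVdash q \land p.
u0 \nVdash q \land p since u0 fails q.
So the root u0 does not force (\neg q \to (r \lor q)) \to (q \land p); the model is a countermodel.

Yes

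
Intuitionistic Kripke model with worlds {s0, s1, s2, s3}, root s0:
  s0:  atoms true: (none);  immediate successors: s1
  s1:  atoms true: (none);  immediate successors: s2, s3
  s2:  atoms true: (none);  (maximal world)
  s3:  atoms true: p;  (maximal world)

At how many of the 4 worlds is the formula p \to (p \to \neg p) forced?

1

s0: does not force it — s0 \nVdash p \to (p \to \neg p): at the accessible world s3, s3 \Vdash p but s3 \nVdash p \to \neg p.
s1: does not force it — s1 \nVdash p \to (p \to \neg p): at the accessible world s3, s3 \Vdash p but s3 \nVdash p \to \neg p.
s2: forces it.
s3: does not force it — s3 \nVdash p \to (p \to \neg p): already at s3 itself, s3 \Vdash p but s3 \nVdash p \to \neg p.
Worlds forcing the formula: {s2}.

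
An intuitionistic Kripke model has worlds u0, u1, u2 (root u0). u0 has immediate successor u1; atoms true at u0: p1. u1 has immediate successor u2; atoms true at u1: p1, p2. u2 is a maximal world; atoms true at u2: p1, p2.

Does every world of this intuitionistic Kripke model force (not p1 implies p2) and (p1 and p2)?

Not every world: u0 does not force (not p1 implies p2) and (p1 and p2).
u0 does not force (not p1 implies p2) and (p1 and p2) since u0 fails p1 and p2.

No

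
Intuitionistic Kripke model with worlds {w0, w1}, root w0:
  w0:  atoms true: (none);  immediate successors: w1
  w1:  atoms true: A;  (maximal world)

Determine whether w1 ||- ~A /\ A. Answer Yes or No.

No

w1 ||-/- ~A /\ A since w1 fails ~A.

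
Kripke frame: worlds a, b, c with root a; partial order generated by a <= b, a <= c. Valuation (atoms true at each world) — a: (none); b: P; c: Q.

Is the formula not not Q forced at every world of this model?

No

Not every world: a does not force not not Q.
a does not force not not Q since b is accessible from a and b forces not Q.
b forces not Q: no world accessible from b forces Q.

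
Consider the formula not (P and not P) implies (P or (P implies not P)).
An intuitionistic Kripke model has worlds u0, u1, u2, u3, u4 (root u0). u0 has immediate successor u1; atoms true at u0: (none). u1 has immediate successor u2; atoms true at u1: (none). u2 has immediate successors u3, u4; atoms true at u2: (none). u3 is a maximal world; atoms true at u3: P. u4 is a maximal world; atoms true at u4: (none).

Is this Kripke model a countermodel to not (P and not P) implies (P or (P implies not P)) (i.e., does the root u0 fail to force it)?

u0 does not force not (P and not P) implies (P or (P implies not P)): already at u0 itself, u0 forces not (P and not P) but u0 does not force P or (P implies not P).
u0 does not force P or (P implies not P): neither disjunct is forced at u0.
u0 lacks atom P, so u0 does not force P.
So the root u0 does not force not (P and not P) implies (P or (P implies not P)); the model is a countermodel.

Yes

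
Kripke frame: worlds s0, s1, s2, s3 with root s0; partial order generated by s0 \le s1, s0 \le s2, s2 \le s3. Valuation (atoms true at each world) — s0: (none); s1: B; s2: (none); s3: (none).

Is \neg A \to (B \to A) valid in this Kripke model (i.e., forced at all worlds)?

No

Not every world: s0 \nVdash \neg A \to (B \to A).
s0 \nVdash \neg A \to (B \to A): already at s0 itself, s0 \Vdash \neg A but s0 \nVdash B \to A.
s0 \nVdash B \to A: at the accessible world s1, s1 \Vdash B but s1 \nVdash A.
s1 lacks atom A, so s1 \nVdash A.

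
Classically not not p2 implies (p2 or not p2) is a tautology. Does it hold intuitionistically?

No

This is a variant of double-negation elimination (deriving excluded middle from double negation), which is not intuitionistically valid.
A Kripke countermodel: worlds a, b; order generated by a <= b; atoms true at each world — a:{}; b:{p2}.
a does not force not not p2 implies (p2 or not p2): already at a itself, a forces not not p2 but a does not force p2 or not p2.
a does not force p2 or not p2: neither disjunct is forced at a.
a lacks atom p2, so a does not force p2.
So the root a does not force the formula.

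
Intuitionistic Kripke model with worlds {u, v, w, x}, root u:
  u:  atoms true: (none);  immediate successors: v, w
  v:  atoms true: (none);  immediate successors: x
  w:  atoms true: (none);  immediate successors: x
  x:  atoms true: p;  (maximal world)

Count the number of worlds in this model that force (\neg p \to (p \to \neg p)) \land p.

u: does not force it — u \nVdash (\neg p \to (p \to \neg p)) \land p since u fails p.
v: does not force it — v \nVdash (\neg p \to (p \to \neg p)) \land p since v fails p.
w: does not force it.
x: forces it.
Worlds forcing the formula: {x}.

1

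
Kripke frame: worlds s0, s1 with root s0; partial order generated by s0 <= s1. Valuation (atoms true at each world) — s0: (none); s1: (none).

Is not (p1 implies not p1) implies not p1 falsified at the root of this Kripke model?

s0 forces not (p1 implies not p1) implies not p1 vacuously: no world accessible from s0 forces the antecedent not (p1 implies not p1).
So the root s0 forces not (p1 implies not p1) implies not p1; the model is not a countermodel.

No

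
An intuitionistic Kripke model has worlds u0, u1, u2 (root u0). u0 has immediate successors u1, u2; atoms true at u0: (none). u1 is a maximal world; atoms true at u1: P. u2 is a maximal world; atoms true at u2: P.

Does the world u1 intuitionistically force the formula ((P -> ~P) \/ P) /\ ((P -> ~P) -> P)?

u1 ||- ((P -> ~P) \/ P) /\ ((P -> ~P) -> P) since u1 forces both conjuncts.

Yes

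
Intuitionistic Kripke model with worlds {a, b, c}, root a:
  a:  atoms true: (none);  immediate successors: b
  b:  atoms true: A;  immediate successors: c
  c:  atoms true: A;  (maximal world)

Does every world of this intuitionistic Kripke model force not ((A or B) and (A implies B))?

a forces not ((A or B) and (A implies B)): no world accessible from a forces (A or B) and (A implies B).
Since the root a forces not ((A or B) and (A implies B)) and forcing is persistent (monotone upward), every world forces it.

Yes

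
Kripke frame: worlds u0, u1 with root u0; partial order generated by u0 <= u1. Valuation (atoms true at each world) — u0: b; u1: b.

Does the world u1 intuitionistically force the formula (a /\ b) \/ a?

No

u1 ||-/- (a /\ b) \/ a: neither disjunct is forced at u1.
u1 ||-/- a /\ b since u1 fails a.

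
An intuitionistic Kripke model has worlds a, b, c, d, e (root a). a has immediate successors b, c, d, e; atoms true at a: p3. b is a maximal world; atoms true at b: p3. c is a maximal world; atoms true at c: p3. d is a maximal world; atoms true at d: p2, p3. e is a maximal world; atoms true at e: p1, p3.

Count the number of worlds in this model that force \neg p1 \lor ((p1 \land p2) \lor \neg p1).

a: does not force it — a \nVdash \neg p1 \lor ((p1 \land p2) \lor \neg p1): neither disjunct is forced at a.
b: forces it.
c: forces it.
d: forces it.
e: does not force it.
Worlds forcing the formula: {b, c, d}.

3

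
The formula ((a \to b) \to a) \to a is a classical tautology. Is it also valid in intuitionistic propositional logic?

No

This is Peirce's law, which is not intuitionistically valid.
A Kripke countermodel: worlds 0, 1; order generated by 0 \le 1; atoms true at each world — 0:{}; 1:{a}.
0 \nVdash ((a \to b) \to a) \to a: already at 0 itself, 0 \Vdash (a \to b) \to a but 0 \nVdash a.
0 lacks atom a, so 0 \nVdash a.
So the root 0 does not force the formula.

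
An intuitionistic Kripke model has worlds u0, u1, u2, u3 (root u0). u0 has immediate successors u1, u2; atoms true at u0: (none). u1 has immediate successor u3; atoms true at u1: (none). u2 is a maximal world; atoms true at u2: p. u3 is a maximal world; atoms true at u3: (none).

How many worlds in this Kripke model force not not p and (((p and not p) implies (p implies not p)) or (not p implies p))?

u0: does not force it — u0 does not force not not p and (((p and not p) implies (p implies not p)) or (not p implies p)) since u0 fails not not p.
u1: does not force it — u1 does not force not not p and (((p and not p) implies (p implies not p)) or (not p implies p)) since u1 fails not not p.
u2: forces it.
u3: does not force it.
Worlds forcing the formula: {u2}.

1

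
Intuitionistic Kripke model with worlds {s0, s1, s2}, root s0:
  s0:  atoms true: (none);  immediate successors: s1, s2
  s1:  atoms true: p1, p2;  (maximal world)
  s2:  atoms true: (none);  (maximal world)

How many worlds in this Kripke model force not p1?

1

s0: does not force it — s0 does not force not p1 since s1 is accessible from s0 and s1 forces p1.
s1: does not force it — s1 does not force not p1 since s1 is accessible from s1 and s1 forces p1.
s2: forces it.
Worlds forcing the formula: {s2}.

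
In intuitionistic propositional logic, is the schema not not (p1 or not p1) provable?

This is the double negation of excluded middle, which is intuitionistically derivable.
Assuming not (p1 or not p1): from p1 we'd get p1 or not p1, so not p1; but then p1 or not p1 again — contradiction. Hence not not (p1 or not p1).

Yes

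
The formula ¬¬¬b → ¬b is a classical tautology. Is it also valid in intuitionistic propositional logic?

Yes

This is triple-negation reduction, which is intuitionistically derivable.
Assume ¬¬¬b and suppose b. Then ¬¬b (double-negation introduction), contradicting ¬¬¬b. So ¬b.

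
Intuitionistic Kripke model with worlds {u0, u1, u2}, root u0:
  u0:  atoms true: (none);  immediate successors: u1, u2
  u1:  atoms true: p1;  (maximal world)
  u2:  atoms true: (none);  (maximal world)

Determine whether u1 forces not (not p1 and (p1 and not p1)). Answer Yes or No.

Yes

u1 forces not (not p1 and (p1 and not p1)): no world accessible from u1 forces not p1 and (p1 and not p1).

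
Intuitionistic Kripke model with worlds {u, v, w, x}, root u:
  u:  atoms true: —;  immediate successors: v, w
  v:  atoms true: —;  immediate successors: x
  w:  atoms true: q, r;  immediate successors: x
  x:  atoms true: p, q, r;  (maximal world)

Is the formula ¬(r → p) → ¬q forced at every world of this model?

Yes

u ⊩ ¬(r → p) → ¬q vacuously: no world accessible from u forces the antecedent ¬(r → p).
Since the root u forces ¬(r → p) → ¬q and forcing is persistent (monotone upward), every world forces it.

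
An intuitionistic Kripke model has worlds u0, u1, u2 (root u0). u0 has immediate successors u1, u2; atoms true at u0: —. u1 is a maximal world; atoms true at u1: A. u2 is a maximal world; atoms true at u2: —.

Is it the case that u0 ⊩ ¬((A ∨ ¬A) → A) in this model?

No

u0 ⊮ ¬((A ∨ ¬A) → A) since u1 is accessible from u0 and u1 ⊩ (A ∨ ¬A) → A.
u1 ⊩ (A ∨ ¬A) → A: every world accessible from u1 that forces A ∨ ¬A (namely u1) also forces A.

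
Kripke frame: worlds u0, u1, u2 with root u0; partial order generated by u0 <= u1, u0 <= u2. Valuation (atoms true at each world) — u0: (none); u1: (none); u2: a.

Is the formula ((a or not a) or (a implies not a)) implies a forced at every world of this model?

Not every world: u0 does not force ((a or not a) or (a implies not a)) implies a.
u0 does not force ((a or not a) or (a implies not a)) implies a: at the accessible world u1, u1 forces (a or not a) or (a implies not a) but u1 does not force a.
u1 lacks atom a, so u1 does not force a.

No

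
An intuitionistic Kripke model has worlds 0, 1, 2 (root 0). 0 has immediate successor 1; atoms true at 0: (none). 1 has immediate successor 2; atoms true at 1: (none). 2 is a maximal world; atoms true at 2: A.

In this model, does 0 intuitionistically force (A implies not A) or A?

0 does not force (A implies not A) or A: neither disjunct is forced at 0.
0 does not force A implies not A: at the accessible world 2, 2 forces A but 2 does not force not A.
2 does not force not A since 2 is accessible from 2 and 2 forces A.

No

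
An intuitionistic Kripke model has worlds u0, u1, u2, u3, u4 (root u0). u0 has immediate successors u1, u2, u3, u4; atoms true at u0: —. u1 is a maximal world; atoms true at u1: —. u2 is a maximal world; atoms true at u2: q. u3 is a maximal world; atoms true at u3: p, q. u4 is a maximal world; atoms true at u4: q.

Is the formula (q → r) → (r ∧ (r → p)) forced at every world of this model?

Not every world: u0 ⊮ (q → r) → (r ∧ (r → p)).
u0 ⊮ (q → r) → (r ∧ (r → p)): at the accessible world u1, u1 ⊩ q → r but u1 ⊮ r ∧ (r → p).
u1 ⊮ r ∧ (r → p) since u1 fails r.

No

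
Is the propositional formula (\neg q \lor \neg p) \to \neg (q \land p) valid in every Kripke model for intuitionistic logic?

Yes

This is a constructively valid De Morgan direction (disjunction of negations to negated conjunction), which is intuitionistically derivable.
If \neg q holds at a world then no accessible world forces q, hence none forces q \land p; likewise for \neg p.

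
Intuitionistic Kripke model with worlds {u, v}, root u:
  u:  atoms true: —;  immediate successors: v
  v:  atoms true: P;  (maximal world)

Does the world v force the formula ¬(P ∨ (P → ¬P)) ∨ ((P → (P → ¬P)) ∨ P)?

Yes

v ⊩ ¬(P ∨ (P → ¬P)) ∨ ((P → (P → ¬P)) ∨ P) via the disjunct (P → (P → ¬P)) ∨ P.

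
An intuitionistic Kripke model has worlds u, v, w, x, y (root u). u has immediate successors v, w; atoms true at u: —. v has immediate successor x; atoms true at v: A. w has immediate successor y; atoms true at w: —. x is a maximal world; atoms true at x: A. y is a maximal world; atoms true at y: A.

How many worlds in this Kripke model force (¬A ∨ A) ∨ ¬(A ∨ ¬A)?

u: does not force it — u ⊮ (¬A ∨ A) ∨ ¬(A ∨ ¬A): neither disjunct is forced at u.
v: forces it.
w: does not force it.
x: forces it.
y: forces it.
Worlds forcing the formula: {v, x, y}.

3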